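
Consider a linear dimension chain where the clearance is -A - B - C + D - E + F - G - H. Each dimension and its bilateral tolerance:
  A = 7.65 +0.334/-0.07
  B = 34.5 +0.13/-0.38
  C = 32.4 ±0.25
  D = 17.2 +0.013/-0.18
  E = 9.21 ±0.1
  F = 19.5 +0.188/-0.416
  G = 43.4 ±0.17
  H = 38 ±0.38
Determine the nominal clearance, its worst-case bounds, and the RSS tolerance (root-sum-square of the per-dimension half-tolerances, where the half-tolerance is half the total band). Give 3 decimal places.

nominal=-128.460 wc=[-130.420,-126.909] rss=0.672

Stack each dimension's contribution:
  -A: nom -7.650 → Σnom=-7.650; wc +0.070/-0.334 → slack +0.070/-0.334; half-tol=0.202, Σhalf²=0.040804
  -B: nom -34.500 → Σnom=-42.150; wc +0.380/-0.130 → slack +0.450/-0.464; half-tol=0.255, Σhalf²=0.105829
  -C: nom -32.400 → Σnom=-74.550; wc +0.250/-0.250 → slack +0.700/-0.714; half-tol=0.250, Σhalf²=0.168329
  +D: nom +17.200 → Σnom=-57.350; wc +0.013/-0.180 → slack +0.713/-0.894; half-tol=0.097, Σhalf²=0.177641
  -E: nom -9.210 → Σnom=-66.560; wc +0.100/-0.100 → slack +0.813/-0.994; half-tol=0.100, Σhalf²=0.187641
  +F: nom +19.500 → Σnom=-47.060; wc +0.188/-0.416 → slack +1.001/-1.410; half-tol=0.302, Σhalf²=0.278845
  -G: nom -43.400 → Σnom=-90.460; wc +0.170/-0.170 → slack +1.171/-1.580; half-tol=0.170, Σhalf²=0.307745
  -H: nom -38.000 → Σnom=-128.460; wc +0.380/-0.380 → slack +1.551/-1.960; half-tol=0.380, Σhalf²=0.452145
Nominal = -128.460. Worst-case = [-128.460 - 1.960, -128.460 + 1.551] = [-130.420, -126.909]. RSS = √0.452145 = 0.672.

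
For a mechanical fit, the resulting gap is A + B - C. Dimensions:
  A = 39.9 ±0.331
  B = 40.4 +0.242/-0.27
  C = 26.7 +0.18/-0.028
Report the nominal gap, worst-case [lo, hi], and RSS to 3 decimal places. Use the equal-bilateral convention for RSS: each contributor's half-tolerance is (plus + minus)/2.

nominal=53.600 wc=[52.819,54.201] rss=0.431

Stack each dimension's contribution:
  +A: nom +39.900 → Σnom=39.900; wc +0.331/-0.331 → slack +0.331/-0.331; half-tol=0.331, Σhalf²=0.109561
  +B: nom +40.400 → Σnom=80.300; wc +0.242/-0.270 → slack +0.573/-0.601; half-tol=0.256, Σhalf²=0.175097
  -C: nom -26.700 → Σnom=53.600; wc +0.028/-0.180 → slack +0.601/-0.781; half-tol=0.104, Σhalf²=0.185913
Nominal = 53.600. Worst-case = [53.600 - 0.781, 53.600 + 0.601] = [52.819, 54.201]. RSS = √0.185913 = 0.431.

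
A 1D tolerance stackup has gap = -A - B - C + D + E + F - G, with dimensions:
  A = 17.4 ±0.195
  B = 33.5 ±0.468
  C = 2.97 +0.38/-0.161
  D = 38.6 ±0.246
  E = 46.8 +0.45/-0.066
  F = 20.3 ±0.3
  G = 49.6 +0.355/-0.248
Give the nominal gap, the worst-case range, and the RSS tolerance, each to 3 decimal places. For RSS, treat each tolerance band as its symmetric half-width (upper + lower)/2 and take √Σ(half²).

nominal=2.230 wc=[0.220,4.298] rss=0.799

Stack each dimension's contribution:
  -A: nom -17.400 → Σnom=-17.400; wc +0.195/-0.195 → slack +0.195/-0.195; half-tol=0.195, Σhalf²=0.038025
  -B: nom -33.500 → Σnom=-50.900; wc +0.468/-0.468 → slack +0.663/-0.663; half-tol=0.468, Σhalf²=0.257049
  -C: nom -2.970 → Σnom=-53.870; wc +0.161/-0.380 → slack +0.824/-1.043; half-tol=0.271, Σhalf²=0.330219
  +D: nom +38.600 → Σnom=-15.270; wc +0.246/-0.246 → slack +1.070/-1.289; half-tol=0.246, Σhalf²=0.390735
  +E: nom +46.800 → Σnom=31.530; wc +0.450/-0.066 → slack +1.520/-1.355; half-tol=0.258, Σhalf²=0.457299
  +F: nom +20.300 → Σnom=51.830; wc +0.300/-0.300 → slack +1.820/-1.655; half-tol=0.300, Σhalf²=0.547299
  -G: nom -49.600 → Σnom=2.230; wc +0.248/-0.355 → slack +2.068/-2.010; half-tol=0.301, Σhalf²=0.638201
Nominal = 2.230. Worst-case = [2.230 - 2.010, 2.230 + 2.068] = [0.220, 4.298]. RSS = √0.638201 = 0.799.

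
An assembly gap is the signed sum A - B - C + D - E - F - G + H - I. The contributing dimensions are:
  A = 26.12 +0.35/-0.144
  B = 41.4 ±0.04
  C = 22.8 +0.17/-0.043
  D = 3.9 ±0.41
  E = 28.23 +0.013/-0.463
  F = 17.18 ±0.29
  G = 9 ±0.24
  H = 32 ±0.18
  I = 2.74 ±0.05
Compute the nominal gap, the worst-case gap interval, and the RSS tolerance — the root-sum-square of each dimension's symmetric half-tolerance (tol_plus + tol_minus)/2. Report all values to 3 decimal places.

nominal=-59.330 wc=[-60.867,-57.264] rss=0.689

Stack each dimension's contribution:
  +A: nom +26.120 → Σnom=26.120; wc +0.350/-0.144 → slack +0.350/-0.144; half-tol=0.247, Σhalf²=0.061009
  -B: nom -41.400 → Σnom=-15.280; wc +0.040/-0.040 → slack +0.390/-0.184; half-tol=0.040, Σhalf²=0.062609
  -C: nom -22.800 → Σnom=-38.080; wc +0.043/-0.170 → slack +0.433/-0.354; half-tol=0.107, Σhalf²=0.073951
  +D: nom +3.900 → Σnom=-34.180; wc +0.410/-0.410 → slack +0.843/-0.764; half-tol=0.410, Σhalf²=0.242051
  -E: nom -28.230 → Σnom=-62.410; wc +0.463/-0.013 → slack +1.306/-0.777; half-tol=0.238, Σhalf²=0.298695
  -F: nom -17.180 → Σnom=-79.590; wc +0.290/-0.290 → slack +1.596/-1.067; half-tol=0.290, Σhalf²=0.382795
  -G: nom -9.000 → Σnom=-88.590; wc +0.240/-0.240 → slack +1.836/-1.307; half-tol=0.240, Σhalf²=0.440395
  +H: nom +32.000 → Σnom=-56.590; wc +0.180/-0.180 → slack +2.016/-1.487; half-tol=0.180, Σhalf²=0.472795
  -I: nom -2.740 → Σnom=-59.330; wc +0.050/-0.050 → slack +2.066/-1.537; half-tol=0.050, Σhalf²=0.475295
Nominal = -59.330. Worst-case = [-59.330 - 1.537, -59.330 + 2.066] = [-60.867, -57.264]. RSS = √0.475295 = 0.689.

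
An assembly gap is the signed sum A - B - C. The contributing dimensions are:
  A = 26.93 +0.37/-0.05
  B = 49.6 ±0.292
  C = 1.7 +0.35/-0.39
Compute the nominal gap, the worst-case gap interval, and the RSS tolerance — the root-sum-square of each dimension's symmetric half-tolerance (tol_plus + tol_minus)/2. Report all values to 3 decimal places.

Stack each dimension's contribution:
  +A: nom +26.930 → Σnom=26.930; wc +0.370/-0.050 → slack +0.370/-0.050; half-tol=0.210, Σhalf²=0.044100
  -B: nom -49.600 → Σnom=-22.670; wc +0.292/-0.292 → slack +0.662/-0.342; half-tol=0.292, Σhalf²=0.129364
  -C: nom -1.700 → Σnom=-24.370; wc +0.390/-0.350 → slack +1.052/-0.692; half-tol=0.370, Σhalf²=0.266264
Nominal = -24.370. Worst-case = [-24.370 - 0.692, -24.370 + 1.052] = [-25.062, -23.318]. RSS = √0.266264 = 0.516.

nominal=-24.370 wc=[-25.062,-23.318] rss=0.516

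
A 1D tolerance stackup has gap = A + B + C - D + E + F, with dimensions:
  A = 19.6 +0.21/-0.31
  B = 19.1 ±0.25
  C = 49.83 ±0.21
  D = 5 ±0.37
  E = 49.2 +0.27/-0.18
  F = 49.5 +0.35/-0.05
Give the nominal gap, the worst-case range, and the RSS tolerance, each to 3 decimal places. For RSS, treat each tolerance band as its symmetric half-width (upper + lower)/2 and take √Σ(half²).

nominal=182.230 wc=[180.860,183.890] rss=0.634

Stack each dimension's contribution:
  +A: nom +19.600 → Σnom=19.600; wc +0.210/-0.310 → slack +0.210/-0.310; half-tol=0.260, Σhalf²=0.067600
  +B: nom +19.100 → Σnom=38.700; wc +0.250/-0.250 → slack +0.460/-0.560; half-tol=0.250, Σhalf²=0.130100
  +C: nom +49.830 → Σnom=88.530; wc +0.210/-0.210 → slack +0.670/-0.770; half-tol=0.210, Σhalf²=0.174200
  -D: nom -5.000 → Σnom=83.530; wc +0.370/-0.370 → slack +1.040/-1.140; half-tol=0.370, Σhalf²=0.311100
  +E: nom +49.200 → Σnom=132.730; wc +0.270/-0.180 → slack +1.310/-1.320; half-tol=0.225, Σhalf²=0.361725
  +F: nom +49.500 → Σnom=182.230; wc +0.350/-0.050 → slack +1.660/-1.370; half-tol=0.200, Σhalf²=0.401725
Nominal = 182.230. Worst-case = [182.230 - 1.370, 182.230 + 1.660] = [180.860, 183.890]. RSS = √0.401725 = 0.634.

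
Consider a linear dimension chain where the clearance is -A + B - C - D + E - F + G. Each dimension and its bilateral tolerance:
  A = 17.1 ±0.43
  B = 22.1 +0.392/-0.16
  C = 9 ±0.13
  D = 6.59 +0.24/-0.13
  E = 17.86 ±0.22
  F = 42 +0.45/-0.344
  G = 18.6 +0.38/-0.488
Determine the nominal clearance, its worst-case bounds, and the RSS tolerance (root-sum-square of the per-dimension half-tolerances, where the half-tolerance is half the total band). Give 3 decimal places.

nominal=-16.130 wc=[-18.248,-14.104] rss=0.841

Stack each dimension's contribution:
  -A: nom -17.100 → Σnom=-17.100; wc +0.430/-0.430 → slack +0.430/-0.430; half-tol=0.430, Σhalf²=0.184900
  +B: nom +22.100 → Σnom=5.000; wc +0.392/-0.160 → slack +0.822/-0.590; half-tol=0.276, Σhalf²=0.261076
  -C: nom -9.000 → Σnom=-4.000; wc +0.130/-0.130 → slack +0.952/-0.720; half-tol=0.130, Σhalf²=0.277976
  -D: nom -6.590 → Σnom=-10.590; wc +0.130/-0.240 → slack +1.082/-0.960; half-tol=0.185, Σhalf²=0.312201
  +E: nom +17.860 → Σnom=7.270; wc +0.220/-0.220 → slack +1.302/-1.180; half-tol=0.220, Σhalf²=0.360601
  -F: nom -42.000 → Σnom=-34.730; wc +0.344/-0.450 → slack +1.646/-1.630; half-tol=0.397, Σhalf²=0.518210
  +G: nom +18.600 → Σnom=-16.130; wc +0.380/-0.488 → slack +2.026/-2.118; half-tol=0.434, Σhalf²=0.706566
Nominal = -16.130. Worst-case = [-16.130 - 2.118, -16.130 + 2.026] = [-18.248, -14.104]. RSS = √0.706566 = 0.841.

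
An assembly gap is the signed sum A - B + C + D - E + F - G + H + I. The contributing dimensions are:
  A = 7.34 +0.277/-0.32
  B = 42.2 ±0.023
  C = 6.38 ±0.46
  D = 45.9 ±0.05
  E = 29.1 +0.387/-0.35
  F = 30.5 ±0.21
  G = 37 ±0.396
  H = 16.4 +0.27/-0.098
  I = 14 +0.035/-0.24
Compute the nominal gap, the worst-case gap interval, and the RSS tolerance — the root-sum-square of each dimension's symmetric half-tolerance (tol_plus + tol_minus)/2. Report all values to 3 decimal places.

nominal=12.220 wc=[10.036,14.291] rss=0.833

Stack each dimension's contribution:
  +A: nom +7.340 → Σnom=7.340; wc +0.277/-0.320 → slack +0.277/-0.320; half-tol=0.298, Σhalf²=0.089102
  -B: nom -42.200 → Σnom=-34.860; wc +0.023/-0.023 → slack +0.300/-0.343; half-tol=0.023, Σhalf²=0.089631
  +C: nom +6.380 → Σnom=-28.480; wc +0.460/-0.460 → slack +0.760/-0.803; half-tol=0.460, Σhalf²=0.301231
  +D: nom +45.900 → Σnom=17.420; wc +0.050/-0.050 → slack +0.810/-0.853; half-tol=0.050, Σhalf²=0.303731
  -E: nom -29.100 → Σnom=-11.680; wc +0.350/-0.387 → slack +1.160/-1.240; half-tol=0.368, Σhalf²=0.439524
  +F: nom +30.500 → Σnom=18.820; wc +0.210/-0.210 → slack +1.370/-1.450; half-tol=0.210, Σhalf²=0.483623
  -G: nom -37.000 → Σnom=-18.180; wc +0.396/-0.396 → slack +1.766/-1.846; half-tol=0.396, Σhalf²=0.640440
  +H: nom +16.400 → Σnom=-1.780; wc +0.270/-0.098 → slack +2.036/-1.944; half-tol=0.184, Σhalf²=0.674296
  +I: nom +14.000 → Σnom=12.220; wc +0.035/-0.240 → slack +2.071/-2.184; half-tol=0.138, Σhalf²=0.693202
Nominal = 12.220. Worst-case = [12.220 - 2.184, 12.220 + 2.071] = [10.036, 14.291]. RSS = √0.693202 = 0.833.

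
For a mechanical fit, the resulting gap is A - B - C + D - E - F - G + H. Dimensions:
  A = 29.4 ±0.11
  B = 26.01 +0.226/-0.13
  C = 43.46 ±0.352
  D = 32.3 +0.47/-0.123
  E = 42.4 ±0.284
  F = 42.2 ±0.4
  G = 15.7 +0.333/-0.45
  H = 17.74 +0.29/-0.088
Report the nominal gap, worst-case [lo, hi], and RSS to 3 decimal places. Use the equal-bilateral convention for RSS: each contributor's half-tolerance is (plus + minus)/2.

nominal=-90.330 wc=[-92.246,-87.844] rss=0.828

Stack each dimension's contribution:
  +A: nom +29.400 → Σnom=29.400; wc +0.110/-0.110 → slack +0.110/-0.110; half-tol=0.110, Σhalf²=0.012100
  -B: nom -26.010 → Σnom=3.390; wc +0.130/-0.226 → slack +0.240/-0.336; half-tol=0.178, Σhalf²=0.043784
  -C: nom -43.460 → Σnom=-40.070; wc +0.352/-0.352 → slack +0.592/-0.688; half-tol=0.352, Σhalf²=0.167688
  +D: nom +32.300 → Σnom=-7.770; wc +0.470/-0.123 → slack +1.062/-0.811; half-tol=0.296, Σhalf²=0.255600
  -E: nom -42.400 → Σnom=-50.170; wc +0.284/-0.284 → slack +1.346/-1.095; half-tol=0.284, Σhalf²=0.336256
  -F: nom -42.200 → Σnom=-92.370; wc +0.400/-0.400 → slack +1.746/-1.495; half-tol=0.400, Σhalf²=0.496256
  -G: nom -15.700 → Σnom=-108.070; wc +0.450/-0.333 → slack +2.196/-1.828; half-tol=0.392, Σhalf²=0.649528
  +H: nom +17.740 → Σnom=-90.330; wc +0.290/-0.088 → slack +2.486/-1.916; half-tol=0.189, Σhalf²=0.685249
Nominal = -90.330. Worst-case = [-90.330 - 1.916, -90.330 + 2.486] = [-92.246, -87.844]. RSS = √0.685249 = 0.828.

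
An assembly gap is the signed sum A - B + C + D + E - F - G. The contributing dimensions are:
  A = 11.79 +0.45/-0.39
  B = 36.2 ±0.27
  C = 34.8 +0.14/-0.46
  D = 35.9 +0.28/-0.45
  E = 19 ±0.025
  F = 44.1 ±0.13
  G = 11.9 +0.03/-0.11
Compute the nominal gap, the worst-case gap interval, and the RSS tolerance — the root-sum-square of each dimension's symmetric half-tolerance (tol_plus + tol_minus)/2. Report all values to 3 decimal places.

nominal=9.290 wc=[7.535,10.695] rss=0.704

Stack each dimension's contribution:
  +A: nom +11.790 → Σnom=11.790; wc +0.450/-0.390 → slack +0.450/-0.390; half-tol=0.420, Σhalf²=0.176400
  -B: nom -36.200 → Σnom=-24.410; wc +0.270/-0.270 → slack +0.720/-0.660; half-tol=0.270, Σhalf²=0.249300
  +C: nom +34.800 → Σnom=10.390; wc +0.140/-0.460 → slack +0.860/-1.120; half-tol=0.300, Σhalf²=0.339300
  +D: nom +35.900 → Σnom=46.290; wc +0.280/-0.450 → slack +1.140/-1.570; half-tol=0.365, Σhalf²=0.472525
  +E: nom +19.000 → Σnom=65.290; wc +0.025/-0.025 → slack +1.165/-1.595; half-tol=0.025, Σhalf²=0.473150
  -F: nom -44.100 → Σnom=21.190; wc +0.130/-0.130 → slack +1.295/-1.725; half-tol=0.130, Σhalf²=0.490050
  -G: nom -11.900 → Σnom=9.290; wc +0.110/-0.030 → slack +1.405/-1.755; half-tol=0.070, Σhalf²=0.494950
Nominal = 9.290. Worst-case = [9.290 - 1.755, 9.290 + 1.405] = [7.535, 10.695]. RSS = √0.494950 = 0.704.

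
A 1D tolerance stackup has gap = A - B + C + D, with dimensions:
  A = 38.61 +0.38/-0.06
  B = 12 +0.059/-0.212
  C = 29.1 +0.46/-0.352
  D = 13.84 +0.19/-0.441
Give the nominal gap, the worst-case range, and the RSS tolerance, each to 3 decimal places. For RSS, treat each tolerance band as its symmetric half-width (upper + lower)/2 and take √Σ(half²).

Stack each dimension's contribution:
  +A: nom +38.610 → Σnom=38.610; wc +0.380/-0.060 → slack +0.380/-0.060; half-tol=0.220, Σhalf²=0.048400
  -B: nom -12.000 → Σnom=26.610; wc +0.212/-0.059 → slack +0.592/-0.119; half-tol=0.136, Σhalf²=0.066760
  +C: nom +29.100 → Σnom=55.710; wc +0.460/-0.352 → slack +1.052/-0.471; half-tol=0.406, Σhalf²=0.231596
  +D: nom +13.840 → Σnom=69.550; wc +0.190/-0.441 → slack +1.242/-0.912; half-tol=0.316, Σhalf²=0.331137
Nominal = 69.550. Worst-case = [69.550 - 0.912, 69.550 + 1.242] = [68.638, 70.792]. RSS = √0.331137 = 0.575.

nominal=69.550 wc=[68.638,70.792] rss=0.575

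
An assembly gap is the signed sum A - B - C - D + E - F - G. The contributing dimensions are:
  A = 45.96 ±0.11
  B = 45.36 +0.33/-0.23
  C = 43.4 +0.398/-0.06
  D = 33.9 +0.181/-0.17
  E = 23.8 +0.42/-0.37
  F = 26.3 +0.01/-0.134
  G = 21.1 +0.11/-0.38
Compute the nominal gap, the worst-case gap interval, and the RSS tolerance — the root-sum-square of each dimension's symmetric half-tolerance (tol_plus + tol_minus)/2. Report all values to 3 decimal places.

Stack each dimension's contribution:
  +A: nom +45.960 → Σnom=45.960; wc +0.110/-0.110 → slack +0.110/-0.110; half-tol=0.110, Σhalf²=0.012100
  -B: nom -45.360 → Σnom=0.600; wc +0.230/-0.330 → slack +0.340/-0.440; half-tol=0.280, Σhalf²=0.090500
  -C: nom -43.400 → Σnom=-42.800; wc +0.060/-0.398 → slack +0.400/-0.838; half-tol=0.229, Σhalf²=0.142941
  -D: nom -33.900 → Σnom=-76.700; wc +0.170/-0.181 → slack +0.570/-1.019; half-tol=0.175, Σhalf²=0.173741
  +E: nom +23.800 → Σnom=-52.900; wc +0.420/-0.370 → slack +0.990/-1.389; half-tol=0.395, Σhalf²=0.329766
  -F: nom -26.300 → Σnom=-79.200; wc +0.134/-0.010 → slack +1.124/-1.399; half-tol=0.072, Σhalf²=0.334950
  -G: nom -21.100 → Σnom=-100.300; wc +0.380/-0.110 → slack +1.504/-1.509; half-tol=0.245, Σhalf²=0.394975
Nominal = -100.300. Worst-case = [-100.300 - 1.509, -100.300 + 1.504] = [-101.809, -98.796]. RSS = √0.394975 = 0.628.

nominal=-100.300 wc=[-101.809,-98.796] rss=0.628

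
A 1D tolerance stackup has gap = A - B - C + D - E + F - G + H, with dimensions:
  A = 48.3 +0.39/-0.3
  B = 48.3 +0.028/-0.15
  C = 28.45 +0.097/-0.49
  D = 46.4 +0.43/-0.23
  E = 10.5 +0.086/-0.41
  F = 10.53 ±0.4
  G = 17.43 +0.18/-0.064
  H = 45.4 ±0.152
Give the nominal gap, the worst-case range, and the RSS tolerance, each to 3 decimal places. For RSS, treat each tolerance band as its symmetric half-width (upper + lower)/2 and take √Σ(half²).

nominal=45.950 wc=[44.477,48.436] rss=0.763

Stack each dimension's contribution:
  +A: nom +48.300 → Σnom=48.300; wc +0.390/-0.300 → slack +0.390/-0.300; half-tol=0.345, Σhalf²=0.119025
  -B: nom -48.300 → Σnom=0.000; wc +0.150/-0.028 → slack +0.540/-0.328; half-tol=0.089, Σhalf²=0.126946
  -C: nom -28.450 → Σnom=-28.450; wc +0.490/-0.097 → slack +1.030/-0.425; half-tol=0.293, Σhalf²=0.213088
  +D: nom +46.400 → Σnom=17.950; wc +0.430/-0.230 → slack +1.460/-0.655; half-tol=0.330, Σhalf²=0.321988
  -E: nom -10.500 → Σnom=7.450; wc +0.410/-0.086 → slack +1.870/-0.741; half-tol=0.248, Σhalf²=0.383492
  +F: nom +10.530 → Σnom=17.980; wc +0.400/-0.400 → slack +2.270/-1.141; half-tol=0.400, Σhalf²=0.543492
  -G: nom -17.430 → Σnom=0.550; wc +0.064/-0.180 → slack +2.334/-1.321; half-tol=0.122, Σhalf²=0.558376
  +H: nom +45.400 → Σnom=45.950; wc +0.152/-0.152 → slack +2.486/-1.473; half-tol=0.152, Σhalf²=0.581480
Nominal = 45.950. Worst-case = [45.950 - 1.473, 45.950 + 2.486] = [44.477, 48.436]. RSS = √0.581480 = 0.763.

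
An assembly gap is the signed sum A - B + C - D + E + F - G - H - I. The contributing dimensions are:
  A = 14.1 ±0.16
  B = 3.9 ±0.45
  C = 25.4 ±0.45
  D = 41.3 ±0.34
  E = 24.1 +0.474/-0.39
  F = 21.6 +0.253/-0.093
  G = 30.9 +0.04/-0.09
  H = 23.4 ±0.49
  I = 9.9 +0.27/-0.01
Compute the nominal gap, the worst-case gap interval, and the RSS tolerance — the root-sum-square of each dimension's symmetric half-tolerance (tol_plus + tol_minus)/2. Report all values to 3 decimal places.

Stack each dimension's contribution:
  +A: nom +14.100 → Σnom=14.100; wc +0.160/-0.160 → slack +0.160/-0.160; half-tol=0.160, Σhalf²=0.025600
  -B: nom -3.900 → Σnom=10.200; wc +0.450/-0.450 → slack +0.610/-0.610; half-tol=0.450, Σhalf²=0.228100
  +C: nom +25.400 → Σnom=35.600; wc +0.450/-0.450 → slack +1.060/-1.060; half-tol=0.450, Σhalf²=0.430600
  -D: nom -41.300 → Σnom=-5.700; wc +0.340/-0.340 → slack +1.400/-1.400; half-tol=0.340, Σhalf²=0.546200
  +E: nom +24.100 → Σnom=18.400; wc +0.474/-0.390 → slack +1.874/-1.790; half-tol=0.432, Σhalf²=0.732824
  +F: nom +21.600 → Σnom=40.000; wc +0.253/-0.093 → slack +2.127/-1.883; half-tol=0.173, Σhalf²=0.762753
  -G: nom -30.900 → Σnom=9.100; wc +0.090/-0.040 → slack +2.217/-1.923; half-tol=0.065, Σhalf²=0.766978
  -H: nom -23.400 → Σnom=-14.300; wc +0.490/-0.490 → slack +2.707/-2.413; half-tol=0.490, Σhalf²=1.007078
  -I: nom -9.900 → Σnom=-24.200; wc +0.010/-0.270 → slack +2.717/-2.683; half-tol=0.140, Σhalf²=1.026678
Nominal = -24.200. Worst-case = [-24.200 - 2.683, -24.200 + 2.717] = [-26.883, -21.483]. RSS = √1.026678 = 1.013.

nominal=-24.200 wc=[-26.883,-21.483] rss=1.013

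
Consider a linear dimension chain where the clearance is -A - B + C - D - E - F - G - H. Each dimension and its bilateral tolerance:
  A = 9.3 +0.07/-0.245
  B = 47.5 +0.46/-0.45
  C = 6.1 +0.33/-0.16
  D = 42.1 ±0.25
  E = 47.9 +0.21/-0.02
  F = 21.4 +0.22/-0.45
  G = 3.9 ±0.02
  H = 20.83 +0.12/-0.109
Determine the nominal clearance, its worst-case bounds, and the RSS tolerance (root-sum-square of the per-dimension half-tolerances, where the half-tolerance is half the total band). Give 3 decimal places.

Stack each dimension's contribution:
  -A: nom -9.300 → Σnom=-9.300; wc +0.245/-0.070 → slack +0.245/-0.070; half-tol=0.158, Σhalf²=0.024806
  -B: nom -47.500 → Σnom=-56.800; wc +0.450/-0.460 → slack +0.695/-0.530; half-tol=0.455, Σhalf²=0.231831
  +C: nom +6.100 → Σnom=-50.700; wc +0.330/-0.160 → slack +1.025/-0.690; half-tol=0.245, Σhalf²=0.291856
  -D: nom -42.100 → Σnom=-92.800; wc +0.250/-0.250 → slack +1.275/-0.940; half-tol=0.250, Σhalf²=0.354356
  -E: nom -47.900 → Σnom=-140.700; wc +0.020/-0.210 → slack +1.295/-1.150; half-tol=0.115, Σhalf²=0.367581
  -F: nom -21.400 → Σnom=-162.100; wc +0.450/-0.220 → slack +1.745/-1.370; half-tol=0.335, Σhalf²=0.479806
  -G: nom -3.900 → Σnom=-166.000; wc +0.020/-0.020 → slack +1.765/-1.390; half-tol=0.020, Σhalf²=0.480206
  -H: nom -20.830 → Σnom=-186.830; wc +0.109/-0.120 → slack +1.874/-1.510; half-tol=0.114, Σhalf²=0.493317
Nominal = -186.830. Worst-case = [-186.830 - 1.510, -186.830 + 1.874] = [-188.340, -184.956]. RSS = √0.493317 = 0.702.

nominal=-186.830 wc=[-188.340,-184.956] rss=0.702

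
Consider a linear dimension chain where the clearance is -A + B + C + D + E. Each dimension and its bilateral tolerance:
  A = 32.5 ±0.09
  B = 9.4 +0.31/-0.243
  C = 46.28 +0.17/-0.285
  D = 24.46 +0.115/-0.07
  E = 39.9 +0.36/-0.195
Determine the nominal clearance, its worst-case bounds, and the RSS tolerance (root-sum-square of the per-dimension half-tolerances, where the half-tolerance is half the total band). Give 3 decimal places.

nominal=87.540 wc=[86.657,88.585] rss=0.471

Stack each dimension's contribution:
  -A: nom -32.500 → Σnom=-32.500; wc +0.090/-0.090 → slack +0.090/-0.090; half-tol=0.090, Σhalf²=0.008100
  +B: nom +9.400 → Σnom=-23.100; wc +0.310/-0.243 → slack +0.400/-0.333; half-tol=0.276, Σhalf²=0.084552
  +C: nom +46.280 → Σnom=23.180; wc +0.170/-0.285 → slack +0.570/-0.618; half-tol=0.227, Σhalf²=0.136308
  +D: nom +24.460 → Σnom=47.640; wc +0.115/-0.070 → slack +0.685/-0.688; half-tol=0.092, Σhalf²=0.144865
  +E: nom +39.900 → Σnom=87.540; wc +0.360/-0.195 → slack +1.045/-0.883; half-tol=0.277, Σhalf²=0.221871
Nominal = 87.540. Worst-case = [87.540 - 0.883, 87.540 + 1.045] = [86.657, 88.585]. RSS = √0.221871 = 0.471.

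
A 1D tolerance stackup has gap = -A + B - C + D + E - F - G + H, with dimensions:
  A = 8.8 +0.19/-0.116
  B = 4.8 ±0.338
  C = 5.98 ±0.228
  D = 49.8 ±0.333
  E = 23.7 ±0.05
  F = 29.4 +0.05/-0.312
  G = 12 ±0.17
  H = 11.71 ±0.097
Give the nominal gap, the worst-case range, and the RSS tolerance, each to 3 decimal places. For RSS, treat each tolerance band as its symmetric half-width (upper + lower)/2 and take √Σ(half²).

nominal=33.830 wc=[32.374,35.474] rss=0.612

Stack each dimension's contribution:
  -A: nom -8.800 → Σnom=-8.800; wc +0.116/-0.190 → slack +0.116/-0.190; half-tol=0.153, Σhalf²=0.023409
  +B: nom +4.800 → Σnom=-4.000; wc +0.338/-0.338 → slack +0.454/-0.528; half-tol=0.338, Σhalf²=0.137653
  -C: nom -5.980 → Σnom=-9.980; wc +0.228/-0.228 → slack +0.682/-0.756; half-tol=0.228, Σhalf²=0.189637
  +D: nom +49.800 → Σnom=39.820; wc +0.333/-0.333 → slack +1.015/-1.089; half-tol=0.333, Σhalf²=0.300526
  +E: nom +23.700 → Σnom=63.520; wc +0.050/-0.050 → slack +1.065/-1.139; half-tol=0.050, Σhalf²=0.303026
  -F: nom -29.400 → Σnom=34.120; wc +0.312/-0.050 → slack +1.377/-1.189; half-tol=0.181, Σhalf²=0.335787
  -G: nom -12.000 → Σnom=22.120; wc +0.170/-0.170 → slack +1.547/-1.359; half-tol=0.170, Σhalf²=0.364687
  +H: nom +11.710 → Σnom=33.830; wc +0.097/-0.097 → slack +1.644/-1.456; half-tol=0.097, Σhalf²=0.374096
Nominal = 33.830. Worst-case = [33.830 - 1.456, 33.830 + 1.644] = [32.374, 35.474]. RSS = √0.374096 = 0.612.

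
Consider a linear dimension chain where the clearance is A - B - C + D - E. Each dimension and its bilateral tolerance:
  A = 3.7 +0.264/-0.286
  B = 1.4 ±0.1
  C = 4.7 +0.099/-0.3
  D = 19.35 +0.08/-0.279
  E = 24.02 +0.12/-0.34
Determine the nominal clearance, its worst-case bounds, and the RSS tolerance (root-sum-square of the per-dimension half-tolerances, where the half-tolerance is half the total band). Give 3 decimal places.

Stack each dimension's contribution:
  +A: nom +3.700 → Σnom=3.700; wc +0.264/-0.286 → slack +0.264/-0.286; half-tol=0.275, Σhalf²=0.075625
  -B: nom -1.400 → Σnom=2.300; wc +0.100/-0.100 → slack +0.364/-0.386; half-tol=0.100, Σhalf²=0.085625
  -C: nom -4.700 → Σnom=-2.400; wc +0.300/-0.099 → slack +0.664/-0.485; half-tol=0.200, Σhalf²=0.125425
  +D: nom +19.350 → Σnom=16.950; wc +0.080/-0.279 → slack +0.744/-0.764; half-tol=0.180, Σhalf²=0.157646
  -E: nom -24.020 → Σnom=-7.070; wc +0.340/-0.120 → slack +1.084/-0.884; half-tol=0.230, Σhalf²=0.210546
Nominal = -7.070. Worst-case = [-7.070 - 0.884, -7.070 + 1.084] = [-7.954, -5.986]. RSS = √0.210546 = 0.459.

nominal=-7.070 wc=[-7.954,-5.986] rss=0.459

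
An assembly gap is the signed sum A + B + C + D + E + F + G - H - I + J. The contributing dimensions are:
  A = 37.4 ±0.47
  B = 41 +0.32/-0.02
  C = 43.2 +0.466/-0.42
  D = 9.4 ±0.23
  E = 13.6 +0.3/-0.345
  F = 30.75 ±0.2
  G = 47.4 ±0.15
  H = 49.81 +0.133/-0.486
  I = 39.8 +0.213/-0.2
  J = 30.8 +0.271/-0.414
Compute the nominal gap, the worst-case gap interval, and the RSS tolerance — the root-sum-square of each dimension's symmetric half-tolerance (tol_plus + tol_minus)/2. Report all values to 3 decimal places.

nominal=163.940 wc=[161.345,167.033] rss=0.960

Stack each dimension's contribution:
  +A: nom +37.400 → Σnom=37.400; wc +0.470/-0.470 → slack +0.470/-0.470; half-tol=0.470, Σhalf²=0.220900
  +B: nom +41.000 → Σnom=78.400; wc +0.320/-0.020 → slack +0.790/-0.490; half-tol=0.170, Σhalf²=0.249800
  +C: nom +43.200 → Σnom=121.600; wc +0.466/-0.420 → slack +1.256/-0.910; half-tol=0.443, Σhalf²=0.446049
  +D: nom +9.400 → Σnom=131.000; wc +0.230/-0.230 → slack +1.486/-1.140; half-tol=0.230, Σhalf²=0.498949
  +E: nom +13.600 → Σnom=144.600; wc +0.300/-0.345 → slack +1.786/-1.485; half-tol=0.323, Σhalf²=0.602955
  +F: nom +30.750 → Σnom=175.350; wc +0.200/-0.200 → slack +1.986/-1.685; half-tol=0.200, Σhalf²=0.642955
  +G: nom +47.400 → Σnom=222.750; wc +0.150/-0.150 → slack +2.136/-1.835; half-tol=0.150, Σhalf²=0.665455
  -H: nom -49.810 → Σnom=172.940; wc +0.486/-0.133 → slack +2.622/-1.968; half-tol=0.309, Σhalf²=0.761246
  -I: nom -39.800 → Σnom=133.140; wc +0.200/-0.213 → slack +2.822/-2.181; half-tol=0.207, Σhalf²=0.803888
  +J: nom +30.800 → Σnom=163.940; wc +0.271/-0.414 → slack +3.093/-2.595; half-tol=0.343, Σhalf²=0.921194
Nominal = 163.940. Worst-case = [163.940 - 2.595, 163.940 + 3.093] = [161.345, 167.033]. RSS = √0.921194 = 0.960.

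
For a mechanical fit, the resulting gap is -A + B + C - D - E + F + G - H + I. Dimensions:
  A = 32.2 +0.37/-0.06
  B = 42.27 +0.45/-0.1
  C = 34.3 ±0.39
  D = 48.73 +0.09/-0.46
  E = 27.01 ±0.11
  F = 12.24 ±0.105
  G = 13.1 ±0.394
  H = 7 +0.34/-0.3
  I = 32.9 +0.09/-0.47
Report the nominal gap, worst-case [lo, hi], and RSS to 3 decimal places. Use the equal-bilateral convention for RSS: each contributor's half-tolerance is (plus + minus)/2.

Stack each dimension's contribution:
  -A: nom -32.200 → Σnom=-32.200; wc +0.060/-0.370 → slack +0.060/-0.370; half-tol=0.215, Σhalf²=0.046225
  +B: nom +42.270 → Σnom=10.070; wc +0.450/-0.100 → slack +0.510/-0.470; half-tol=0.275, Σhalf²=0.121850
  +C: nom +34.300 → Σnom=44.370; wc +0.390/-0.390 → slack +0.900/-0.860; half-tol=0.390, Σhalf²=0.273950
  -D: nom -48.730 → Σnom=-4.360; wc +0.460/-0.090 → slack +1.360/-0.950; half-tol=0.275, Σhalf²=0.349575
  -E: nom -27.010 → Σnom=-31.370; wc +0.110/-0.110 → slack +1.470/-1.060; half-tol=0.110, Σhalf²=0.361675
  +F: nom +12.240 → Σnom=-19.130; wc +0.105/-0.105 → slack +1.575/-1.165; half-tol=0.105, Σhalf²=0.372700
  +G: nom +13.100 → Σnom=-6.030; wc +0.394/-0.394 → slack +1.969/-1.559; half-tol=0.394, Σhalf²=0.527936
  -H: nom -7.000 → Σnom=-13.030; wc +0.300/-0.340 → slack +2.269/-1.899; half-tol=0.320, Σhalf²=0.630336
  +I: nom +32.900 → Σnom=19.870; wc +0.090/-0.470 → slack +2.359/-2.369; half-tol=0.280, Σhalf²=0.708736
Nominal = 19.870. Worst-case = [19.870 - 2.369, 19.870 + 2.359] = [17.501, 22.229]. RSS = √0.708736 = 0.842.

nominal=19.870 wc=[17.501,22.229] rss=0.842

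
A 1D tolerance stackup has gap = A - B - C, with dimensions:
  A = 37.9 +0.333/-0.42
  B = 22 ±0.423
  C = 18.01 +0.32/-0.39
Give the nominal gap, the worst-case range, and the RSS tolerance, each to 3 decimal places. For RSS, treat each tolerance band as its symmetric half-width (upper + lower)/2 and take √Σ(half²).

Stack each dimension's contribution:
  +A: nom +37.900 → Σnom=37.900; wc +0.333/-0.420 → slack +0.333/-0.420; half-tol=0.377, Σhalf²=0.141752
  -B: nom -22.000 → Σnom=15.900; wc +0.423/-0.423 → slack +0.756/-0.843; half-tol=0.423, Σhalf²=0.320681
  -C: nom -18.010 → Σnom=-2.110; wc +0.390/-0.320 → slack +1.146/-1.163; half-tol=0.355, Σhalf²=0.446706
Nominal = -2.110. Worst-case = [-2.110 - 1.163, -2.110 + 1.146] = [-3.273, -0.964]. RSS = √0.446706 = 0.668.

nominal=-2.110 wc=[-3.273,-0.964] rss=0.668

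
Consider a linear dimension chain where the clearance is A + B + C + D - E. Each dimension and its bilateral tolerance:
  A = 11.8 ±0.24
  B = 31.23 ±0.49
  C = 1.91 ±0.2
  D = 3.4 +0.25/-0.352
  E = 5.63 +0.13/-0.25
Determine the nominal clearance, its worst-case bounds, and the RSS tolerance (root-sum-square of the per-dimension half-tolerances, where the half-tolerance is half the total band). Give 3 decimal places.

Stack each dimension's contribution:
  +A: nom +11.800 → Σnom=11.800; wc +0.240/-0.240 → slack +0.240/-0.240; half-tol=0.240, Σhalf²=0.057600
  +B: nom +31.230 → Σnom=43.030; wc +0.490/-0.490 → slack +0.730/-0.730; half-tol=0.490, Σhalf²=0.297700
  +C: nom +1.910 → Σnom=44.940; wc +0.200/-0.200 → slack +0.930/-0.930; half-tol=0.200, Σhalf²=0.337700
  +D: nom +3.400 → Σnom=48.340; wc +0.250/-0.352 → slack +1.180/-1.282; half-tol=0.301, Σhalf²=0.428301
  -E: nom -5.630 → Σnom=42.710; wc +0.250/-0.130 → slack +1.430/-1.412; half-tol=0.190, Σhalf²=0.464401
Nominal = 42.710. Worst-case = [42.710 - 1.412, 42.710 + 1.430] = [41.298, 44.140]. RSS = √0.464401 = 0.681.

nominal=42.710 wc=[41.298,44.140] rss=0.681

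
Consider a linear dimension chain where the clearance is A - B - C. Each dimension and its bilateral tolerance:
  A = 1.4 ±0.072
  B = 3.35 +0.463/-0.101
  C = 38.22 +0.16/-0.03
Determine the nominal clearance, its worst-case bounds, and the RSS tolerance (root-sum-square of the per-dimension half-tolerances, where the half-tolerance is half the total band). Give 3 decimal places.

Stack each dimension's contribution:
  +A: nom +1.400 → Σnom=1.400; wc +0.072/-0.072 → slack +0.072/-0.072; half-tol=0.072, Σhalf²=0.005184
  -B: nom -3.350 → Σnom=-1.950; wc +0.101/-0.463 → slack +0.173/-0.535; half-tol=0.282, Σhalf²=0.084708
  -C: nom -38.220 → Σnom=-40.170; wc +0.030/-0.160 → slack +0.203/-0.695; half-tol=0.095, Σhalf²=0.093733
Nominal = -40.170. Worst-case = [-40.170 - 0.695, -40.170 + 0.203] = [-40.865, -39.967]. RSS = √0.093733 = 0.306.

nominal=-40.170 wc=[-40.865,-39.967] rss=0.306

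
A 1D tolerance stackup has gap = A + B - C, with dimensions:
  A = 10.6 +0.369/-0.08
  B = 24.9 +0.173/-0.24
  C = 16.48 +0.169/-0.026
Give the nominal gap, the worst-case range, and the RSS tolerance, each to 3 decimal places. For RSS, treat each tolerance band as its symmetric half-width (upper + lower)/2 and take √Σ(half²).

Stack each dimension's contribution:
  +A: nom +10.600 → Σnom=10.600; wc +0.369/-0.080 → slack +0.369/-0.080; half-tol=0.225, Σhalf²=0.050400
  +B: nom +24.900 → Σnom=35.500; wc +0.173/-0.240 → slack +0.542/-0.320; half-tol=0.206, Σhalf²=0.093043
  -C: nom -16.480 → Σnom=19.020; wc +0.026/-0.169 → slack +0.568/-0.489; half-tol=0.098, Σhalf²=0.102549
Nominal = 19.020. Worst-case = [19.020 - 0.489, 19.020 + 0.568] = [18.531, 19.588]. RSS = √0.102549 = 0.320.

nominal=19.020 wc=[18.531,19.588] rss=0.320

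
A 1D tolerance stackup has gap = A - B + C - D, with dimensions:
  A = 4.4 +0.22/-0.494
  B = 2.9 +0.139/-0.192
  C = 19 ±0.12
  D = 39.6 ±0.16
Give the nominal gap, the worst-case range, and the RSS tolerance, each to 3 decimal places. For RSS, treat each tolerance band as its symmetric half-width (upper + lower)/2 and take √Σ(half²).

Stack each dimension's contribution:
  +A: nom +4.400 → Σnom=4.400; wc +0.220/-0.494 → slack +0.220/-0.494; half-tol=0.357, Σhalf²=0.127449
  -B: nom -2.900 → Σnom=1.500; wc +0.192/-0.139 → slack +0.412/-0.633; half-tol=0.166, Σhalf²=0.154839
  +C: nom +19.000 → Σnom=20.500; wc +0.120/-0.120 → slack +0.532/-0.753; half-tol=0.120, Σhalf²=0.169239
  -D: nom -39.600 → Σnom=-19.100; wc +0.160/-0.160 → slack +0.692/-0.913; half-tol=0.160, Σhalf²=0.194839
Nominal = -19.100. Worst-case = [-19.100 - 0.913, -19.100 + 0.692] = [-20.013, -18.408]. RSS = √0.194839 = 0.441.

nominal=-19.100 wc=[-20.013,-18.408] rss=0.441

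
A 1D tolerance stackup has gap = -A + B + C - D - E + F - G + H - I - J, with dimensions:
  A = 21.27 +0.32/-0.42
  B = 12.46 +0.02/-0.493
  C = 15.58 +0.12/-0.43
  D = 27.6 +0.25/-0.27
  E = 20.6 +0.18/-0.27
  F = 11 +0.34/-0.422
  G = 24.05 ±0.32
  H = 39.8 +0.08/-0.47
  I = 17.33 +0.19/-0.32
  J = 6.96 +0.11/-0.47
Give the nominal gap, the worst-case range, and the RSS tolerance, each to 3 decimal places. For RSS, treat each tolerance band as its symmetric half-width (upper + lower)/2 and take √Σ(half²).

nominal=-38.970 wc=[-42.155,-36.340] rss=0.932

Stack each dimension's contribution:
  -A: nom -21.270 → Σnom=-21.270; wc +0.420/-0.320 → slack +0.420/-0.320; half-tol=0.370, Σhalf²=0.136900
  +B: nom +12.460 → Σnom=-8.810; wc +0.020/-0.493 → slack +0.440/-0.813; half-tol=0.257, Σhalf²=0.202692
  +C: nom +15.580 → Σnom=6.770; wc +0.120/-0.430 → slack +0.560/-1.243; half-tol=0.275, Σhalf²=0.278317
  -D: nom -27.600 → Σnom=-20.830; wc +0.270/-0.250 → slack +0.830/-1.493; half-tol=0.260, Σhalf²=0.345917
  -E: nom -20.600 → Σnom=-41.430; wc +0.270/-0.180 → slack +1.100/-1.673; half-tol=0.225, Σhalf²=0.396542
  +F: nom +11.000 → Σnom=-30.430; wc +0.340/-0.422 → slack +1.440/-2.095; half-tol=0.381, Σhalf²=0.541703
  -G: nom -24.050 → Σnom=-54.480; wc +0.320/-0.320 → slack +1.760/-2.415; half-tol=0.320, Σhalf²=0.644103
  +H: nom +39.800 → Σnom=-14.680; wc +0.080/-0.470 → slack +1.840/-2.885; half-tol=0.275, Σhalf²=0.719728
  -I: nom -17.330 → Σnom=-32.010; wc +0.320/-0.190 → slack +2.160/-3.075; half-tol=0.255, Σhalf²=0.784753
  -J: nom -6.960 → Σnom=-38.970; wc +0.470/-0.110 → slack +2.630/-3.185; half-tol=0.290, Σhalf²=0.868853
Nominal = -38.970. Worst-case = [-38.970 - 3.185, -38.970 + 2.630] = [-42.155, -36.340]. RSS = √0.868853 = 0.932.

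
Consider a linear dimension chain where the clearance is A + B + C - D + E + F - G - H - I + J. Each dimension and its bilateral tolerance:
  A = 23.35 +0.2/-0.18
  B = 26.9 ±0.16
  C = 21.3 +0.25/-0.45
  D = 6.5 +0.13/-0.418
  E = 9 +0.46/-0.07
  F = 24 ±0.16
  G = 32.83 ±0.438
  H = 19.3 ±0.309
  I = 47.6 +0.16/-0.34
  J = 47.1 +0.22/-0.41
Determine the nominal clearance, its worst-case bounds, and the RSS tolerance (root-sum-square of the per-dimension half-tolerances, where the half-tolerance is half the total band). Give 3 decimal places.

Stack each dimension's contribution:
  +A: nom +23.350 → Σnom=23.350; wc +0.200/-0.180 → slack +0.200/-0.180; half-tol=0.190, Σhalf²=0.036100
  +B: nom +26.900 → Σnom=50.250; wc +0.160/-0.160 → slack +0.360/-0.340; half-tol=0.160, Σhalf²=0.061700
  +C: nom +21.300 → Σnom=71.550; wc +0.250/-0.450 → slack +0.610/-0.790; half-tol=0.350, Σhalf²=0.184200
  -D: nom -6.500 → Σnom=65.050; wc +0.418/-0.130 → slack +1.028/-0.920; half-tol=0.274, Σhalf²=0.259276
  +E: nom +9.000 → Σnom=74.050; wc +0.460/-0.070 → slack +1.488/-0.990; half-tol=0.265, Σhalf²=0.329501
  +F: nom +24.000 → Σnom=98.050; wc +0.160/-0.160 → slack +1.648/-1.150; half-tol=0.160, Σhalf²=0.355101
  -G: nom -32.830 → Σnom=65.220; wc +0.438/-0.438 → slack +2.086/-1.588; half-tol=0.438, Σhalf²=0.546945
  -H: nom -19.300 → Σnom=45.920; wc +0.309/-0.309 → slack +2.395/-1.897; half-tol=0.309, Σhalf²=0.642426
  -I: nom -47.600 → Σnom=-1.680; wc +0.340/-0.160 → slack +2.735/-2.057; half-tol=0.250, Σhalf²=0.704926
  +J: nom +47.100 → Σnom=45.420; wc +0.220/-0.410 → slack +2.955/-2.467; half-tol=0.315, Σhalf²=0.804151
Nominal = 45.420. Worst-case = [45.420 - 2.467, 45.420 + 2.955] = [42.953, 48.375]. RSS = √0.804151 = 0.897.

nominal=45.420 wc=[42.953,48.375] rss=0.897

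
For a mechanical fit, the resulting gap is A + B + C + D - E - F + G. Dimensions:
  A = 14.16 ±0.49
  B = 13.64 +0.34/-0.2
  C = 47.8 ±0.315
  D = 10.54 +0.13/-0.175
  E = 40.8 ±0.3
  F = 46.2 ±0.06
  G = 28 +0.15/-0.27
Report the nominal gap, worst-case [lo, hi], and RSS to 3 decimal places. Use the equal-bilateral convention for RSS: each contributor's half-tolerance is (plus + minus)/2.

nominal=27.140 wc=[25.330,28.925] rss=0.757

Stack each dimension's contribution:
  +A: nom +14.160 → Σnom=14.160; wc +0.490/-0.490 → slack +0.490/-0.490; half-tol=0.490, Σhalf²=0.240100
  +B: nom +13.640 → Σnom=27.800; wc +0.340/-0.200 → slack +0.830/-0.690; half-tol=0.270, Σhalf²=0.313000
  +C: nom +47.800 → Σnom=75.600; wc +0.315/-0.315 → slack +1.145/-1.005; half-tol=0.315, Σhalf²=0.412225
  +D: nom +10.540 → Σnom=86.140; wc +0.130/-0.175 → slack +1.275/-1.180; half-tol=0.152, Σhalf²=0.435481
  -E: nom -40.800 → Σnom=45.340; wc +0.300/-0.300 → slack +1.575/-1.480; half-tol=0.300, Σhalf²=0.525481
  -F: nom -46.200 → Σnom=-0.860; wc +0.060/-0.060 → slack +1.635/-1.540; half-tol=0.060, Σhalf²=0.529081
  +G: nom +28.000 → Σnom=27.140; wc +0.150/-0.270 → slack +1.785/-1.810; half-tol=0.210, Σhalf²=0.573181
Nominal = 27.140. Worst-case = [27.140 - 1.810, 27.140 + 1.785] = [25.330, 28.925]. RSS = √0.573181 = 0.757.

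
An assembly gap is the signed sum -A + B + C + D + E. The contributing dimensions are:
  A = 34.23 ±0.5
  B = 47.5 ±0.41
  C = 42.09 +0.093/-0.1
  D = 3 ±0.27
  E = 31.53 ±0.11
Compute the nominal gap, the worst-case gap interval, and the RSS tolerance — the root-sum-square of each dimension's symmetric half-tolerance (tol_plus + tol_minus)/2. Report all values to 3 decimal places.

nominal=89.890 wc=[88.500,91.273] rss=0.716

Stack each dimension's contribution:
  -A: nom -34.230 → Σnom=-34.230; wc +0.500/-0.500 → slack +0.500/-0.500; half-tol=0.500, Σhalf²=0.250000
  +B: nom +47.500 → Σnom=13.270; wc +0.410/-0.410 → slack +0.910/-0.910; half-tol=0.410, Σhalf²=0.418100
  +C: nom +42.090 → Σnom=55.360; wc +0.093/-0.100 → slack +1.003/-1.010; half-tol=0.097, Σhalf²=0.427412
  +D: nom +3.000 → Σnom=58.360; wc +0.270/-0.270 → slack +1.273/-1.280; half-tol=0.270, Σhalf²=0.500312
  +E: nom +31.530 → Σnom=89.890; wc +0.110/-0.110 → slack +1.383/-1.390; half-tol=0.110, Σhalf²=0.512412
Nominal = 89.890. Worst-case = [89.890 - 1.390, 89.890 + 1.383] = [88.500, 91.273]. RSS = √0.512412 = 0.716.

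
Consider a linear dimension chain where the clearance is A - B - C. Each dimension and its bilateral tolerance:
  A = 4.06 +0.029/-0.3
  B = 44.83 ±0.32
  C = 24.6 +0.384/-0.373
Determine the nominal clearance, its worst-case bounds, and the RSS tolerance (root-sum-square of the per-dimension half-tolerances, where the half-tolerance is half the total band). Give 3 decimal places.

nominal=-65.370 wc=[-66.374,-64.648] rss=0.522

Stack each dimension's contribution:
  +A: nom +4.060 → Σnom=4.060; wc +0.029/-0.300 → slack +0.029/-0.300; half-tol=0.165, Σhalf²=0.027060
  -B: nom -44.830 → Σnom=-40.770; wc +0.320/-0.320 → slack +0.349/-0.620; half-tol=0.320, Σhalf²=0.129460
  -C: nom -24.600 → Σnom=-65.370; wc +0.373/-0.384 → slack +0.722/-1.004; half-tol=0.379, Σhalf²=0.272722
Nominal = -65.370. Worst-case = [-65.370 - 1.004, -65.370 + 0.722] = [-66.374, -64.648]. RSS = √0.272722 = 0.522.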